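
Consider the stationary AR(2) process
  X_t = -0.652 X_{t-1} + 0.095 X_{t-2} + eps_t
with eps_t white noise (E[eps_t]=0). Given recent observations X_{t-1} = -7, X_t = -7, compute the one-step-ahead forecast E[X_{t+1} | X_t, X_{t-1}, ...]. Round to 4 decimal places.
E[X_{t+1} \mid \mathcal F_t] = 3.8990

For an AR(p) model X_t = c + sum_i phi_i X_{t-i} + eps_t, the
one-step-ahead conditional mean is
  E[X_{t+1} | X_t, ...] = c + sum_i phi_i X_{t+1-i}.
Substitute known values:
  E[X_{t+1} | ...] = (-0.652) * (-7) + (0.095) * (-7)
                   = 3.8990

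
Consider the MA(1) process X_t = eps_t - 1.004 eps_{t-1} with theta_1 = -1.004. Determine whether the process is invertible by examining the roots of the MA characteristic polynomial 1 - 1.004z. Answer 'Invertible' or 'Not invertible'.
\text{Not invertible}

The MA(q) characteristic polynomial is P(z) = 1 - 1.004z.
Invertibility requires all roots to lie outside the unit circle, i.e. |z| > 1 for every root.
This is linear in z: 1 + (-1.004) z = 0  =>  z = -1/(-1.004) = 0.996016,  |z| = 0.996016.
Moduli of all roots: 0.9960.
All moduli strictly greater than 1? No.
Verdict: Not invertible.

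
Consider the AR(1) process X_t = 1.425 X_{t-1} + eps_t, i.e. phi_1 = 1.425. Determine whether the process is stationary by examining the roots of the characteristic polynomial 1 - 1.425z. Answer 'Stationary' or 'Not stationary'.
\text{Not stationary}

The AR(p) characteristic polynomial is P(z) = 1 - 1.425z.
Stationarity requires all roots to lie outside the unit circle, i.e. |z| > 1 for every root.
This is linear in z: 1 + (-1.425) z = 0  =>  z = -1/(-1.425) = 0.701754,  |z| = 0.701754.
Moduli of all roots: 0.7018.
All moduli strictly greater than 1? No.
Verdict: Not stationary.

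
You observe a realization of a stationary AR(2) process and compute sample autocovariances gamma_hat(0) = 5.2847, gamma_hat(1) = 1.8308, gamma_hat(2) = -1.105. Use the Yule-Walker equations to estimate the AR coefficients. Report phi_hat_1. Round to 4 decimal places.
\hat\phi_{1} = 0.4760

The Yule-Walker equations for an AR(p) process read, in matrix form,
  Gamma_p phi = r_p,   with   (Gamma_p)_{ij} = gamma(|i - j|),
                       (r_p)_i = gamma(i),   i,j = 1..p.
Substitute the sample gammas (Toeplitz matrix and right-hand side of size 2):
  Gamma_p = [[5.2847, 1.8308], [1.8308, 5.2847]]
  r_p     = [1.8308, -1.105]
Written out:
  5.2847 phi_1 + 1.8308 phi_2 = 1.8308
  1.8308 phi_1 + 5.2847 phi_2 = -1.105
Solve by Cramer's rule:
  det = gamma(0)^2 - gamma(1)^2 = (5.2847)^2 - (1.8308)^2 = 27.92805409 - 3.35182864 = 24.57622545
  phi_hat_1 = [gamma(1) gamma(0) - gamma(1) gamma(2)] / det = [(1.8308)(5.2847) - (1.8308)(-1.105)] / 24.57622545 = 11.69826276 / 24.57622545 = 0.476
  phi_hat_2 = [gamma(0) gamma(2) - gamma(1)^2] / det = [(5.2847)(-1.105) - (1.8308)^2] / 24.57622545 = -9.19142214 / 24.57622545 = -0.374
So phi_hat = [0.4760, -0.3740].
Therefore phi_hat_1 = 0.4760.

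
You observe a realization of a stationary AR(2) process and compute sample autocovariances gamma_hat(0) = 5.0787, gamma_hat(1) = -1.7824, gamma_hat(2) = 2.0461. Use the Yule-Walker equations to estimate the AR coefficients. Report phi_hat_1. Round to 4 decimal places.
\hat\phi_{1} = -0.2390

The Yule-Walker equations for an AR(p) process read, in matrix form,
  Gamma_p phi = r_p,   with   (Gamma_p)_{ij} = gamma(|i - j|),
                       (r_p)_i = gamma(i),   i,j = 1..p.
Substitute the sample gammas (Toeplitz matrix and right-hand side of size 2):
  Gamma_p = [[5.0787, -1.7824], [-1.7824, 5.0787]]
  r_p     = [-1.7824, 2.0461]
Written out:
  5.0787 phi_1 - 1.7824 phi_2 = -1.7824
  -1.7824 phi_1 + 5.0787 phi_2 = 2.0461
Solve by Cramer's rule:
  det = gamma(0)^2 - gamma(1)^2 = (5.0787)^2 - (-1.7824)^2 = 25.79319369 - 3.17694976 = 22.61624393
  phi_hat_1 = [gamma(1) gamma(0) - gamma(1) gamma(2)] / det = [(-1.7824)(5.0787) - (-1.7824)(2.0461)] / 22.61624393 = -5.40530624 / 22.61624393 = -0.239
  phi_hat_2 = [gamma(0) gamma(2) - gamma(1)^2] / det = [(5.0787)(2.0461) - (-1.7824)^2] / 22.61624393 = 7.21457831 / 22.61624393 = 0.319
So phi_hat = [-0.2390, 0.3190].
Therefore phi_hat_1 = -0.2390.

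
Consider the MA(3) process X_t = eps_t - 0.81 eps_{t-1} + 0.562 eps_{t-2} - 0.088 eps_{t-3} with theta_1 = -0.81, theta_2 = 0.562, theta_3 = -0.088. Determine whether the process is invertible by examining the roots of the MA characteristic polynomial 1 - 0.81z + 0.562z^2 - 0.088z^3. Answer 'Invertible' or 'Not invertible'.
\text{Invertible}

The MA(q) characteristic polynomial is P(z) = 1 - 0.81z + 0.562z^2 - 0.088z^3.
Invertibility requires all roots to lie outside the unit circle, i.e. |z| > 1 for every root.
Degree 3: look for a simple real root z0 first, then factor out (1 - z/z0) and solve the remaining quadratic.
Testing z0 = 5: P(5) = 1 + (-0.81)(5) + (0.562)(5)^2 + (-0.088)(5)^3
  = 1 + (-4.05) + (14.05) + (-11) = 0.  So z_0 = 5 is a root, |z_0| = 5.
Divide out the factor (1 - 0.2 z) = (1 - z/z0) (since 1/z0 = 0.2):
  P(z) = (1 - 0.2 z)(1 + (-0.61) z + (0.44) z^2)
  [check: z-coef -0.61 - (0.2) = -0.81; z^2-coef 0.44 - (0.2)(-0.61) = 0.562; z^3-coef -(0.2)(0.44) = -0.088.]
Remaining roots from the quadratic factor 1 + (-0.61) z + (0.44) z^2:
  Set 1 + (-0.61) z + (0.44) z^2 = 0, i.e. a z^2 + b z + c = 0 with a = 0.44, b = -0.61, c = 1.
  Discriminant D = b^2 - 4ac = (-0.61)^2 - 4*(0.44)*1 = 0.3721 - (1.76) = -1.3879.
  D < 0, so the roots are the complex-conjugate pair z = (-b +/- i sqrt(-D)) / (2a) = 0.6932 +/- 1.3387i.
  For a conjugate pair |z|^2 = z * conj(z) = (product of roots) = c/a = 1/(0.44) = 2.272727, so |z| = sqrt(2.272727) = 1.5076 for both roots.
Moduli of all roots: 5.0000, 1.5076, 1.5076.
All moduli strictly greater than 1? Yes.
Verdict: Invertible.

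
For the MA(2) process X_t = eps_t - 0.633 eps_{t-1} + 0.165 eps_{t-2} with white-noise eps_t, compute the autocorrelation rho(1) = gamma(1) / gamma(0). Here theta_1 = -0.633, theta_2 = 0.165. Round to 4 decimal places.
\rho(1) = -0.5164

For an MA(q) process with theta_0 = 1, the autocovariance is
  gamma(k) = sigma^2 * sum_{i=0..q-k} theta_i * theta_{i+k},
and rho(k) = gamma(k) / gamma(0). Sigma^2 cancels.
  numerator   = (1)*(-0.633) + (-0.633)*(0.165) = -0.737445.
  denominator = (1)^2 + (-0.633)^2 + (0.165)^2 = 1.427914.
  rho(1) = -0.737445 / 1.427914 = -0.5164.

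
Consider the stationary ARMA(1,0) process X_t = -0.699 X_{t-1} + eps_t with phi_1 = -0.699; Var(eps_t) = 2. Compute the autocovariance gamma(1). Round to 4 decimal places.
\gamma(1) = -2.7337

Multiply the model equation by X_{t-k} and take expectations. With theta_0 = psi_0 = 1 and psi_j the MA(infinity) weights, this gives
  gamma(k) - sum_i phi_i gamma(k-i) = c_k,
  c_k = sigma^2 * sum_{j=k..q} theta_j psi_{j-k}   (c_k = 0 for k > q),
using gamma(-m) = gamma(m).
Pure AR (q = 0): c_0 = sigma^2 = 2, c_k = 0 for k >= 1.
Equations for k = 0 and k = 1 (AR order 1):
  gamma(0) = phi_1 gamma(1) + c_0
  gamma(1) = phi_1 gamma(0) + c_1
Substituting the second into the first: gamma(0) (1 - phi_1^2) = c_0 + phi_1 c_1, so
  gamma(0) = c_0 / (1 - phi_1^2) = 2 / (1 - (-0.699)^2) = 2 / 0.511399 = 3.910841.
  gamma(1) = phi_1 gamma(0) = (-0.699)(3.910841) = -2.733678.
Therefore gamma(1) = -2.7337 (to 4 decimal places).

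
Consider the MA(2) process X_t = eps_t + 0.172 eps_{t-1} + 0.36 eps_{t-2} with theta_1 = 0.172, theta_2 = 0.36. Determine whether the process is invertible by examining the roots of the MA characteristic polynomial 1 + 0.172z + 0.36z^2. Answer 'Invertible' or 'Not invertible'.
\text{Invertible}

The MA(q) characteristic polynomial is P(z) = 1 + 0.172z + 0.36z^2.
Invertibility requires all roots to lie outside the unit circle, i.e. |z| > 1 for every root.
Set 1 + (0.172) z + (0.36) z^2 = 0, i.e. a z^2 + b z + c = 0 with a = 0.36, b = 0.172, c = 1.
Discriminant D = b^2 - 4ac = (0.172)^2 - 4*(0.36)*1 = 0.029584 - (1.44) = -1.410416.
D < 0, so the roots are the complex-conjugate pair z = (-b +/- i sqrt(-D)) / (2a) = -0.2389 +/- 1.6495i.
For a conjugate pair |z|^2 = z * conj(z) = (product of roots) = c/a = 1/(0.36) = 2.777778, so |z| = sqrt(2.777778) = 1.6667 for both roots.
Moduli of all roots: 1.6667, 1.6667.
All moduli strictly greater than 1? Yes.
Verdict: Invertible.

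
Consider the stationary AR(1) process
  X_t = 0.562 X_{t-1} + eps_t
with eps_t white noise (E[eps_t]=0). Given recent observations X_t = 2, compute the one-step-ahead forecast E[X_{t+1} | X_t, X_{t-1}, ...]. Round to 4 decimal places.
E[X_{t+1} \mid \mathcal F_t] = 1.1240

For an AR(p) model X_t = c + sum_i phi_i X_{t-i} + eps_t, the
one-step-ahead conditional mean is
  E[X_{t+1} | X_t, ...] = c + sum_i phi_i X_{t+1-i}.
Substitute known values:
  E[X_{t+1} | ...] = (0.562) * (2)
                   = 1.1240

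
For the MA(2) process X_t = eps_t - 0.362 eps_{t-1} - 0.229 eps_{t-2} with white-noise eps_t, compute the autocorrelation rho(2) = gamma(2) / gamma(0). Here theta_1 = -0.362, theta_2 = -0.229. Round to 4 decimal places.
\rho(2) = -0.1935

For an MA(q) process with theta_0 = 1, the autocovariance is
  gamma(k) = sigma^2 * sum_{i=0..q-k} theta_i * theta_{i+k},
and rho(k) = gamma(k) / gamma(0). Sigma^2 cancels.
  numerator   = (1)*(-0.229) = -0.229.
  denominator = (1)^2 + (-0.362)^2 + (-0.229)^2 = 1.183485.
  rho(2) = -0.229 / 1.183485 = -0.1935.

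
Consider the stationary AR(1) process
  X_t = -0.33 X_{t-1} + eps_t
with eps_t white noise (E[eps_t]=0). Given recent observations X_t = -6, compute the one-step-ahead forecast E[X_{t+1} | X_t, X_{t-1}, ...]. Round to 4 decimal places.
E[X_{t+1} \mid \mathcal F_t] = 1.9800

For an AR(p) model X_t = c + sum_i phi_i X_{t-i} + eps_t, the
one-step-ahead conditional mean is
  E[X_{t+1} | X_t, ...] = c + sum_i phi_i X_{t+1-i}.
Substitute known values:
  E[X_{t+1} | ...] = (-0.33) * (-6)
                   = 1.9800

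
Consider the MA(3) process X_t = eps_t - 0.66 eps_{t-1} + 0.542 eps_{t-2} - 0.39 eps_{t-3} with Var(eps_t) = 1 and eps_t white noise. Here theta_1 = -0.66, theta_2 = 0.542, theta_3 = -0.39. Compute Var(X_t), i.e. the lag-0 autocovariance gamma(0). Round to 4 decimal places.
\gamma(0) = 1.8815

For an MA(q) process X_t = eps_t + sum_i theta_i eps_{t-i} with
Var(eps_t) = sigma^2, the variance is
  gamma(0) = sigma^2 * (1 + sum_i theta_i^2).
  sum_i theta_i^2 = (-0.66)^2 + (0.542)^2 + (-0.39)^2 = 0.4356 + 0.293764 + 0.1521 = 0.881464.
  gamma(0) = 1 * (1 + 0.881464) = 1 * 1.881464 = 1.881464, which rounds to 1.8815.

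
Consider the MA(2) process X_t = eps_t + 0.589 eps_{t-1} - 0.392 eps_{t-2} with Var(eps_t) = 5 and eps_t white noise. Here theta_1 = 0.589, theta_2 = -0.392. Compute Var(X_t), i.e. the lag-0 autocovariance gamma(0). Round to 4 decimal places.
\gamma(0) = 7.5029

For an MA(q) process X_t = eps_t + sum_i theta_i eps_{t-i} with
Var(eps_t) = sigma^2, the variance is
  gamma(0) = sigma^2 * (1 + sum_i theta_i^2).
  sum_i theta_i^2 = (0.589)^2 + (-0.392)^2 = 0.346921 + 0.153664 = 0.500585.
  gamma(0) = 5 * (1 + 0.500585) = 5 * 1.500585 = 7.502925, which rounds to 7.5029.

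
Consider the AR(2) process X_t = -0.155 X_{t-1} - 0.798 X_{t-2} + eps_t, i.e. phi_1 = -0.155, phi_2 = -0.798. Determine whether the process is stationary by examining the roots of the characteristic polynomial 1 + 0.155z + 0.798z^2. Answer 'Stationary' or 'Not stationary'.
\text{Stationary}

The AR(p) characteristic polynomial is P(z) = 1 + 0.155z + 0.798z^2.
Stationarity requires all roots to lie outside the unit circle, i.e. |z| > 1 for every root.
Set 1 + (0.155) z + (0.798) z^2 = 0, i.e. a z^2 + b z + c = 0 with a = 0.798, b = 0.155, c = 1.
Discriminant D = b^2 - 4ac = (0.155)^2 - 4*(0.798)*1 = 0.024025 - (3.192) = -3.167975.
D < 0, so the roots are the complex-conjugate pair z = (-b +/- i sqrt(-D)) / (2a) = -0.0971 +/- 1.1152i.
For a conjugate pair |z|^2 = z * conj(z) = (product of roots) = c/a = 1/(0.798) = 1.253133, so |z| = sqrt(1.253133) = 1.1194 for both roots.
Moduli of all roots: 1.1194, 1.1194.
All moduli strictly greater than 1? Yes.
Verdict: Stationary.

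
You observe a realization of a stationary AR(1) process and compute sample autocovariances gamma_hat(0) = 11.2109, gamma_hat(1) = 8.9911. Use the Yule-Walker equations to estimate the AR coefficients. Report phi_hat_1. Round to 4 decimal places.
\hat\phi_{1} = 0.8020

The Yule-Walker equations for an AR(p) process read, in matrix form,
  Gamma_p phi = r_p,   with   (Gamma_p)_{ij} = gamma(|i - j|),
                       (r_p)_i = gamma(i),   i,j = 1..p.
Substitute the sample gammas (Toeplitz matrix and right-hand side of size 1):
  Gamma_p = [[11.2109]]
  r_p     = [8.9911]
With p = 1 this is the single equation gamma(0) phi_1 = gamma(1):
  phi_hat_1 = gamma(1) / gamma(0) = 8.9911 / 11.2109 = 0.8020.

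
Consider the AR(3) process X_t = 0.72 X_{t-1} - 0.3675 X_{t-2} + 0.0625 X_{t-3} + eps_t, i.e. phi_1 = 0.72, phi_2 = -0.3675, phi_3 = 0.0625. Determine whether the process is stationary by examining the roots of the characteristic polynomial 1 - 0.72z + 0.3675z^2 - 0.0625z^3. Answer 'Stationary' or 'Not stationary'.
\text{Stationary}

The AR(p) characteristic polynomial is P(z) = 1 - 0.72z + 0.3675z^2 - 0.0625z^3.
Stationarity requires all roots to lie outside the unit circle, i.e. |z| > 1 for every root.
Degree 3: look for a simple real root z0 first, then factor out (1 - z/z0) and solve the remaining quadratic.
Testing z0 = 4: P(4) = 1 + (-0.72)(4) + (0.3675)(4)^2 + (-0.0625)(4)^3
  = 1 + (-2.88) + (5.88) + (-4) = 0.  So z_0 = 4 is a root, |z_0| = 4.
Divide out the factor (1 - 0.25 z) = (1 - z/z0) (since 1/z0 = 0.25):
  P(z) = (1 - 0.25 z)(1 + (-0.47) z + (0.25) z^2)
  [check: z-coef -0.47 - (0.25) = -0.72; z^2-coef 0.25 - (0.25)(-0.47) = 0.3675; z^3-coef -(0.25)(0.25) = -0.0625.]
Remaining roots from the quadratic factor 1 + (-0.47) z + (0.25) z^2:
  Set 1 + (-0.47) z + (0.25) z^2 = 0, i.e. a z^2 + b z + c = 0 with a = 0.25, b = -0.47, c = 1.
  Discriminant D = b^2 - 4ac = (-0.47)^2 - 4*(0.25)*1 = 0.2209 - (1) = -0.7791.
  D < 0, so the roots are the complex-conjugate pair z = (-b +/- i sqrt(-D)) / (2a) = 0.94 +/- 1.7653i.
  For a conjugate pair |z|^2 = z * conj(z) = (product of roots) = c/a = 1/(0.25) = 4, so |z| = sqrt(4) = 2 for both roots.
Moduli of all roots: 4.0000, 2.0000, 2.0000.
All moduli strictly greater than 1? Yes.
Verdict: Stationary.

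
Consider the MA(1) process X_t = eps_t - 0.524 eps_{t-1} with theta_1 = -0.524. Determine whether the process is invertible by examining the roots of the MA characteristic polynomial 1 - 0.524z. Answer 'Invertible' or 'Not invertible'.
\text{Invertible}

The MA(q) characteristic polynomial is P(z) = 1 - 0.524z.
Invertibility requires all roots to lie outside the unit circle, i.e. |z| > 1 for every root.
This is linear in z: 1 + (-0.524) z = 0  =>  z = -1/(-0.524) = 1.908397,  |z| = 1.908397.
Moduli of all roots: 1.9084.
All moduli strictly greater than 1? Yes.
Verdict: Invertible.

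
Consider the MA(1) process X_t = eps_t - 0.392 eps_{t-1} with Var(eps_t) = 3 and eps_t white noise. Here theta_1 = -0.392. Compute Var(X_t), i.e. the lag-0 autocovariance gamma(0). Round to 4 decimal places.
\gamma(0) = 3.4610

For an MA(q) process X_t = eps_t + sum_i theta_i eps_{t-i} with
Var(eps_t) = sigma^2, the variance is
  gamma(0) = sigma^2 * (1 + sum_i theta_i^2).
  sum_i theta_i^2 = (-0.392)^2 = 0.153664.
  gamma(0) = 3 * (1 + 0.153664) = 3 * 1.153664 = 3.460992, which rounds to 3.4610.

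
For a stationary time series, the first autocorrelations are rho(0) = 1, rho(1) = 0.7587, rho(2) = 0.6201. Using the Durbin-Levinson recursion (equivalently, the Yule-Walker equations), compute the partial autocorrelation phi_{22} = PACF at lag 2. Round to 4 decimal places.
\phi_{22} = 0.1048

The PACF at lag k is phi_{kk}, the last component of the solution
to the Yule-Walker system G_k phi = r_k where
  (G_k)_{ij} = rho(|i - j|), (r_k)_i = rho(i), i,j = 1..k.
Equivalently, Durbin-Levinson gives phi_{kk} iteratively:
  phi_{11} = rho(1)
  phi_{kk} = [rho(k) - sum_{j=1..k-1} phi_{k-1,j} rho(k-j)]
            / [1 - sum_{j=1..k-1} phi_{k-1,j} rho(j)],
  phi_{k,j} = phi_{k-1,j} - phi_{kk} phi_{k-1,k-j},  j = 1..k-1.
Step k = 1:
  phi_11 = rho(1) = 0.7587.
Step k = 2:
  phi_22 = [rho(2) - phi_11 rho(1)] / [1 - phi_11 rho(1)] = [0.6201 - (0.7587)(0.7587)] / [1 - (0.7587)(0.7587)]
         = 0.04447431 / 0.42437431 = 0.1048.
Therefore phi_{22} = 0.1048.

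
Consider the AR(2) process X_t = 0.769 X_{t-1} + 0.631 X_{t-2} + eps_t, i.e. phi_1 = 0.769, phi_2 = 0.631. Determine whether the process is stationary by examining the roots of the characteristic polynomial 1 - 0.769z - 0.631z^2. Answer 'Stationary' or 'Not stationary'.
\text{Not stationary}

The AR(p) characteristic polynomial is P(z) = 1 - 0.769z - 0.631z^2.
Stationarity requires all roots to lie outside the unit circle, i.e. |z| > 1 for every root.
Set 1 + (-0.769) z + (-0.631) z^2 = 0, i.e. a z^2 + b z + c = 0 with a = -0.631, b = -0.769, c = 1.
Discriminant D = b^2 - 4ac = (-0.769)^2 - 4*(-0.631)*1 = 0.591361 - (-2.524) = 3.115361.
D >= 0, so the roots are real: z = (-b +/- sqrt(D)) / (2a) = (0.769 +/- 1.765039) / (-1.262).
  z_1 = (0.769 + 1.765039) / (-1.262) = -2.008,   |z_1| = 2.008.
  z_2 = (0.769 - 1.765039) / (-1.262) = 0.7893,   |z_2| = 0.7893.
Moduli of all roots: 2.0080, 0.7893.
All moduli strictly greater than 1? No.
Verdict: Not stationary.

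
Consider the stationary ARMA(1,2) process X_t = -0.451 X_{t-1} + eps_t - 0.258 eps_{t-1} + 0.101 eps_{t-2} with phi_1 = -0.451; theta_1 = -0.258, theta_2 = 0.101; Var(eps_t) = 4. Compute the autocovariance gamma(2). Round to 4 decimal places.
\gamma(2) = 2.4020

Multiply the model equation by X_{t-k} and take expectations. With theta_0 = psi_0 = 1 and psi_j the MA(infinity) weights, this gives
  gamma(k) - sum_i phi_i gamma(k-i) = c_k,
  c_k = sigma^2 * sum_{j=k..q} theta_j psi_{j-k}   (c_k = 0 for k > q),
using gamma(-m) = gamma(m).
psi-weights needed (psi_j = theta_j + sum_i phi_i psi_{j-i}):
  psi_1 = theta_1 + phi_1 = -0.258 + (-0.451) = -0.709
  psi_2 = theta_2 + phi_1 psi_1 = 0.101 + (-0.451)(-0.709) = 0.420759
Right-hand sides:
  c_0 = sigma^2 (1 + theta_1 psi_1 + theta_2 psi_2) = 4 * (1 + (-0.258)(-0.709) + (0.101)(0.420759)) = 4 * 1.225419 = 4.901675
  c_1 = sigma^2 (theta_1 + theta_2 psi_1) = 4 * (-0.258 + (0.101)(-0.709)) = -1.318436
  c_2 = sigma^2 theta_2 = 4 * (0.101) = 0.404
Equations for k = 0 and k = 1 (AR order 1):
  gamma(0) = phi_1 gamma(1) + c_0
  gamma(1) = phi_1 gamma(0) + c_1
Substituting the second into the first: gamma(0) (1 - phi_1^2) = c_0 + phi_1 c_1, so
  gamma(0) = (c_0 + phi_1 c_1) / (1 - phi_1^2) = (4.901675 + (-0.451)(-1.318436)) / (1 - (-0.451)^2) = 5.496289 / 0.796599 = 6.899694.
  gamma(1) = phi_1 gamma(0) + c_1 = (-0.451)(6.899694) + (-1.318436) = -4.430198.
For k = 2: gamma(2) = phi_1 gamma(1) + c_2
  = (-0.451)(-4.430198) + (0.404) = 2.402019.
Therefore gamma(2) = 2.4020 (to 4 decimal places).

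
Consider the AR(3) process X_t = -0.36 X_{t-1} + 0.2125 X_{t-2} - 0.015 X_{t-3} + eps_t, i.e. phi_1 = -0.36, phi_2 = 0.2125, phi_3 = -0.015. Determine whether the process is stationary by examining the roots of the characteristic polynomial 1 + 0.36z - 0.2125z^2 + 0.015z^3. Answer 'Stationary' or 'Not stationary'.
\text{Stationary}

The AR(p) characteristic polynomial is P(z) = 1 + 0.36z - 0.2125z^2 + 0.015z^3.
Stationarity requires all roots to lie outside the unit circle, i.e. |z| > 1 for every root.
Degree 3: look for a simple real root z0 first, then factor out (1 - z/z0) and solve the remaining quadratic.
Testing z0 = 4: P(4) = 1 + (0.36)(4) + (-0.2125)(4)^2 + (0.015)(4)^3
  = 1 + (1.44) + (-3.4) + (0.96) = 0.  So z_0 = 4 is a root, |z_0| = 4.
Divide out the factor (1 - 0.25 z) = (1 - z/z0) (since 1/z0 = 0.25):
  P(z) = (1 - 0.25 z)(1 + (0.61) z + (-0.06) z^2)
  [check: z-coef 0.61 - (0.25) = 0.36; z^2-coef -0.06 - (0.25)(0.61) = -0.2125; z^3-coef -(0.25)(-0.06) = 0.015.]
Remaining roots from the quadratic factor 1 + (0.61) z + (-0.06) z^2:
  Set 1 + (0.61) z + (-0.06) z^2 = 0, i.e. a z^2 + b z + c = 0 with a = -0.06, b = 0.61, c = 1.
  Discriminant D = b^2 - 4ac = (0.61)^2 - 4*(-0.06)*1 = 0.3721 - (-0.24) = 0.6121.
  D >= 0, so the roots are real: z = (-b +/- sqrt(D)) / (2a) = (-0.61 +/- 0.782368) / (-0.12).
    z_1 = (-0.61 + 0.782368) / (-0.12) = -1.4364,   |z_1| = 1.4364.
    z_2 = (-0.61 - 0.782368) / (-0.12) = 11.6031,   |z_2| = 11.6031.
Moduli of all roots: 4.0000, 1.4364, 11.6031.
All moduli strictly greater than 1? Yes.
Verdict: Stationary.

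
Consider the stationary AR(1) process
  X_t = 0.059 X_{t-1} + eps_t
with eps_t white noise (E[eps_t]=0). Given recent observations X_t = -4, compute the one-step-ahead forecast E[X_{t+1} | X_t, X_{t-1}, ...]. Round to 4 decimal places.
E[X_{t+1} \mid \mathcal F_t] = -0.2360

For an AR(p) model X_t = c + sum_i phi_i X_{t-i} + eps_t, the
one-step-ahead conditional mean is
  E[X_{t+1} | X_t, ...] = c + sum_i phi_i X_{t+1-i}.
Substitute known values:
  E[X_{t+1} | ...] = (0.059) * (-4)
                   = -0.2360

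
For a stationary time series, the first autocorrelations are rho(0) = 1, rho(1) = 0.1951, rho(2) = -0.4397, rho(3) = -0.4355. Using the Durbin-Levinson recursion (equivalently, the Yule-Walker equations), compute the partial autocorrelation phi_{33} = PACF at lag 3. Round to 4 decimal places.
\phi_{33} = -0.2901

The PACF at lag k is phi_{kk}, the last component of the solution
to the Yule-Walker system G_k phi = r_k where
  (G_k)_{ij} = rho(|i - j|), (r_k)_i = rho(i), i,j = 1..k.
Equivalently, Durbin-Levinson gives phi_{kk} iteratively:
  phi_{11} = rho(1)
  phi_{kk} = [rho(k) - sum_{j=1..k-1} phi_{k-1,j} rho(k-j)]
            / [1 - sum_{j=1..k-1} phi_{k-1,j} rho(j)],
  phi_{k,j} = phi_{k-1,j} - phi_{kk} phi_{k-1,k-j},  j = 1..k-1.
Step k = 1:
  phi_11 = rho(1) = 0.1951.
Step k = 2:
  phi_22 = [rho(2) - phi_11 rho(1)] / [1 - phi_11 rho(1)] = [-0.4397 - (0.1951)(0.1951)] / [1 - (0.1951)(0.1951)]
         = -0.47776401 / 0.96193599 = -0.496669.
  Update: phi_21 = phi_11 - phi_22 phi_11 = 0.1951 - (-0.496669)(0.1951) = 0.292.
Step k = 3:
  phi_33 = [rho(3) - phi_21 rho(2) - phi_22 rho(1)] / [1 - phi_21 rho(1) - phi_22 rho(2)]
    numerator   = -0.4355 - (0.292)(-0.4397) - (-0.496669)(0.1951) = -0.21020736
    denominator = 1 - (0.292)(0.1951) - (-0.496669)(-0.4397) = 0.72464531
  phi_33 = -0.21020736 / 0.72464531 = -0.2901.
Therefore phi_{33} = -0.2901.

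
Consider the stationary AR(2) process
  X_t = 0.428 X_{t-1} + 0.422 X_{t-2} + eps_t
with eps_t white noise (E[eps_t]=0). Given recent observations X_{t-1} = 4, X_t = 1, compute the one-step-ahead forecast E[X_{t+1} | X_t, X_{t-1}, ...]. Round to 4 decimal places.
E[X_{t+1} \mid \mathcal F_t] = 2.1160

For an AR(p) model X_t = c + sum_i phi_i X_{t-i} + eps_t, the
one-step-ahead conditional mean is
  E[X_{t+1} | X_t, ...] = c + sum_i phi_i X_{t+1-i}.
Substitute known values:
  E[X_{t+1} | ...] = (0.428) * (1) + (0.422) * (4)
                   = 2.1160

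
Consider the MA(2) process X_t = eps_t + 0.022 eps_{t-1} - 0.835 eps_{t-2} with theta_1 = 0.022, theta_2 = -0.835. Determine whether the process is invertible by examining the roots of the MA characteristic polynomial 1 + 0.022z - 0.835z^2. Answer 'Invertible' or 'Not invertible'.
\text{Invertible}

The MA(q) characteristic polynomial is P(z) = 1 + 0.022z - 0.835z^2.
Invertibility requires all roots to lie outside the unit circle, i.e. |z| > 1 for every root.
Set 1 + (0.022) z + (-0.835) z^2 = 0, i.e. a z^2 + b z + c = 0 with a = -0.835, b = 0.022, c = 1.
Discriminant D = b^2 - 4ac = (0.022)^2 - 4*(-0.835)*1 = 0.000484 - (-3.34) = 3.340484.
D >= 0, so the roots are real: z = (-b +/- sqrt(D)) / (2a) = (-0.022 +/- 1.827699) / (-1.67).
  z_1 = (-0.022 + 1.827699) / (-1.67) = -1.0813,   |z_1| = 1.0813.
  z_2 = (-0.022 - 1.827699) / (-1.67) = 1.1076,   |z_2| = 1.1076.
Moduli of all roots: 1.0813, 1.1076.
All moduli strictly greater than 1? Yes.
Verdict: Invertible.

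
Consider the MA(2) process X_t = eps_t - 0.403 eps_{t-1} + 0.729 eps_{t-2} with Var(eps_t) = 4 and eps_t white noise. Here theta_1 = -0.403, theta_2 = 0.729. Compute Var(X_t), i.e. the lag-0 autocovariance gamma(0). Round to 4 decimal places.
\gamma(0) = 6.7754

For an MA(q) process X_t = eps_t + sum_i theta_i eps_{t-i} with
Var(eps_t) = sigma^2, the variance is
  gamma(0) = sigma^2 * (1 + sum_i theta_i^2).
  sum_i theta_i^2 = (-0.403)^2 + (0.729)^2 = 0.162409 + 0.531441 = 0.69385.
  gamma(0) = 4 * (1 + 0.69385) = 4 * 1.69385 = 6.7754.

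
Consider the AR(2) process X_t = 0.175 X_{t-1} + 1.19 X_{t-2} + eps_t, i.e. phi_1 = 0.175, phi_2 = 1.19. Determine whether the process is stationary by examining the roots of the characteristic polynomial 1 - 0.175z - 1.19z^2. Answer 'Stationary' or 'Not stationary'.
\text{Not stationary}

The AR(p) characteristic polynomial is P(z) = 1 - 0.175z - 1.19z^2.
Stationarity requires all roots to lie outside the unit circle, i.e. |z| > 1 for every root.
Set 1 + (-0.175) z + (-1.19) z^2 = 0, i.e. a z^2 + b z + c = 0 with a = -1.19, b = -0.175, c = 1.
Discriminant D = b^2 - 4ac = (-0.175)^2 - 4*(-1.19)*1 = 0.030625 - (-4.76) = 4.790625.
D >= 0, so the roots are real: z = (-b +/- sqrt(D)) / (2a) = (0.175 +/- 2.18875) / (-2.38).
  z_1 = (0.175 + 2.18875) / (-2.38) = -0.9932,   |z_1| = 0.9932.
  z_2 = (0.175 - 2.18875) / (-2.38) = 0.8461,   |z_2| = 0.8461.
Moduli of all roots: 0.9932, 0.8461.
All moduli strictly greater than 1? No.
Verdict: Not stationary.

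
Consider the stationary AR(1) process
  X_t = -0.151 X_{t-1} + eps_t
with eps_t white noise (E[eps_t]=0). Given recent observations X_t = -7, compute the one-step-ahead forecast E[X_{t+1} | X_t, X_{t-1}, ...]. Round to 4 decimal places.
E[X_{t+1} \mid \mathcal F_t] = 1.0570

For an AR(p) model X_t = c + sum_i phi_i X_{t-i} + eps_t, the
one-step-ahead conditional mean is
  E[X_{t+1} | X_t, ...] = c + sum_i phi_i X_{t+1-i}.
Substitute known values:
  E[X_{t+1} | ...] = (-0.151) * (-7)
                   = 1.0570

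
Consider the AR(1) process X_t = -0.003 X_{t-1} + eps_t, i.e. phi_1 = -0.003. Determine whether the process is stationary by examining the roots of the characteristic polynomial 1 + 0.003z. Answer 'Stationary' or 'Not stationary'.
\text{Stationary}

The AR(p) characteristic polynomial is P(z) = 1 + 0.003z.
Stationarity requires all roots to lie outside the unit circle, i.e. |z| > 1 for every root.
This is linear in z: 1 + (0.003) z = 0  =>  z = -1/(0.003) = -333.333333,  |z| = 333.333333.
Moduli of all roots: 333.3333.
All moduli strictly greater than 1? Yes.
Verdict: Stationary.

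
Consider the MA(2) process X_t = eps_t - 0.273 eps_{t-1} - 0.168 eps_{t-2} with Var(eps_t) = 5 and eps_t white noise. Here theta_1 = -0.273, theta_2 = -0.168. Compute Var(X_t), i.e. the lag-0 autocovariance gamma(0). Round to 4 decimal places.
\gamma(0) = 5.5138

For an MA(q) process X_t = eps_t + sum_i theta_i eps_{t-i} with
Var(eps_t) = sigma^2, the variance is
  gamma(0) = sigma^2 * (1 + sum_i theta_i^2).
  sum_i theta_i^2 = (-0.273)^2 + (-0.168)^2 = 0.074529 + 0.028224 = 0.102753.
  gamma(0) = 5 * (1 + 0.102753) = 5 * 1.102753 = 5.513765, which rounds to 5.5138.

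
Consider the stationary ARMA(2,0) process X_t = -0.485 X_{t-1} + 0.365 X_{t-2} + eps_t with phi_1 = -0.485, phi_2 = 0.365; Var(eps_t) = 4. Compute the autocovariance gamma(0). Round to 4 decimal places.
\gamma(0) = 11.0762

Multiply the model equation by X_{t-k} and take expectations. With theta_0 = psi_0 = 1 and psi_j the MA(infinity) weights, this gives
  gamma(k) - sum_i phi_i gamma(k-i) = c_k,
  c_k = sigma^2 * sum_{j=k..q} theta_j psi_{j-k}   (c_k = 0 for k > q),
using gamma(-m) = gamma(m).
Pure AR (q = 0): c_0 = sigma^2 = 4, c_k = 0 for k >= 1.
Equations for k = 0, 1, 2 (AR order 2, c_2 = 0):
  (E0) gamma(0) = phi_1 gamma(1) + phi_2 gamma(2) + c_0
  (E1) gamma(1) = phi_1 gamma(0) + phi_2 gamma(1) + c_1
  (E2) gamma(2) = phi_1 gamma(1) + phi_2 gamma(0)
From (E1): gamma(1) = A gamma(0) + B with
  A = phi_1 / (1 - phi_2) = -0.485 / 0.635 = -0.76378,   B = c_1 / (1 - phi_2) = 0 / 0.635 = 0.
Insert (E2) into (E0): gamma(0) (1 - phi_2^2) = phi_1 (1 + phi_2) gamma(1) + c_0.
  phi_1 (1 + phi_2) = (-0.485)(1.365) = -0.662025,   1 - phi_2^2 = 0.866775.
Replace gamma(1) by A gamma(0) + B and collect gamma(0):
  gamma(0) [0.866775 - (-0.662025)(-0.76378)] = c_0 = 4
  gamma(0) * 0.361134 = 4
  gamma(0) = 4 / 0.361134 = 11.076225.
Therefore gamma(0) = 11.0762 (to 4 decimal places).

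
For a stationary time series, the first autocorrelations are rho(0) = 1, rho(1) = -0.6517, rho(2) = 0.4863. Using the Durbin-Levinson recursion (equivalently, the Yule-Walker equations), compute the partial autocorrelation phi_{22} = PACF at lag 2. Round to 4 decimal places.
\phi_{22} = 0.1071

The PACF at lag k is phi_{kk}, the last component of the solution
to the Yule-Walker system G_k phi = r_k where
  (G_k)_{ij} = rho(|i - j|), (r_k)_i = rho(i), i,j = 1..k.
Equivalently, Durbin-Levinson gives phi_{kk} iteratively:
  phi_{11} = rho(1)
  phi_{kk} = [rho(k) - sum_{j=1..k-1} phi_{k-1,j} rho(k-j)]
            / [1 - sum_{j=1..k-1} phi_{k-1,j} rho(j)],
  phi_{k,j} = phi_{k-1,j} - phi_{kk} phi_{k-1,k-j},  j = 1..k-1.
Step k = 1:
  phi_11 = rho(1) = -0.6517.
Step k = 2:
  phi_22 = [rho(2) - phi_11 rho(1)] / [1 - phi_11 rho(1)] = [0.4863 - (-0.6517)(-0.6517)] / [1 - (-0.6517)(-0.6517)]
         = 0.06158711 / 0.57528711 = 0.1071.
Therefore phi_{22} = 0.1071.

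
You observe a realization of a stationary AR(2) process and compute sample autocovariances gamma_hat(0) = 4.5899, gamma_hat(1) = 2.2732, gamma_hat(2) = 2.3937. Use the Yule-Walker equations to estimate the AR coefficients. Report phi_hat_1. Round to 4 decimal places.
\hat\phi_{1} = 0.3140

The Yule-Walker equations for an AR(p) process read, in matrix form,
  Gamma_p phi = r_p,   with   (Gamma_p)_{ij} = gamma(|i - j|),
                       (r_p)_i = gamma(i),   i,j = 1..p.
Substitute the sample gammas (Toeplitz matrix and right-hand side of size 2):
  Gamma_p = [[4.5899, 2.2732], [2.2732, 4.5899]]
  r_p     = [2.2732, 2.3937]
Written out:
  4.5899 phi_1 + 2.2732 phi_2 = 2.2732
  2.2732 phi_1 + 4.5899 phi_2 = 2.3937
Solve by Cramer's rule:
  det = gamma(0)^2 - gamma(1)^2 = (4.5899)^2 - (2.2732)^2 = 21.06718201 - 5.16743824 = 15.89974377
  phi_hat_1 = [gamma(1) gamma(0) - gamma(1) gamma(2)] / det = [(2.2732)(4.5899) - (2.2732)(2.3937)] / 15.89974377 = 4.99240184 / 15.89974377 = 0.314
  phi_hat_2 = [gamma(0) gamma(2) - gamma(1)^2] / det = [(4.5899)(2.3937) - (2.2732)^2] / 15.89974377 = 5.81940539 / 15.89974377 = 0.366
So phi_hat = [0.3140, 0.3660].
Therefore phi_hat_1 = 0.3140.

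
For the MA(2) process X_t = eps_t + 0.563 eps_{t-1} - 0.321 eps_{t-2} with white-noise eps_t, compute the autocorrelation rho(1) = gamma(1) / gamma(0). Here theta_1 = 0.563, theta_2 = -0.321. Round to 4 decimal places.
\rho(1) = 0.2692

For an MA(q) process with theta_0 = 1, the autocovariance is
  gamma(k) = sigma^2 * sum_{i=0..q-k} theta_i * theta_{i+k},
and rho(k) = gamma(k) / gamma(0). Sigma^2 cancels.
  numerator   = (1)*(0.563) + (0.563)*(-0.321) = 0.382277.
  denominator = (1)^2 + (0.563)^2 + (-0.321)^2 = 1.42001.
  rho(1) = 0.382277 / 1.42001 = 0.2692.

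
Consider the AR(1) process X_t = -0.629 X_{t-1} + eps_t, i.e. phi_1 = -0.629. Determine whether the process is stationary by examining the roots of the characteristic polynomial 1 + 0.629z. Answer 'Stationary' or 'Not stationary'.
\text{Stationary}

The AR(p) characteristic polynomial is P(z) = 1 + 0.629z.
Stationarity requires all roots to lie outside the unit circle, i.e. |z| > 1 for every root.
This is linear in z: 1 + (0.629) z = 0  =>  z = -1/(0.629) = -1.589825,  |z| = 1.589825.
Moduli of all roots: 1.5898.
All moduli strictly greater than 1? Yes.
Verdict: Stationary.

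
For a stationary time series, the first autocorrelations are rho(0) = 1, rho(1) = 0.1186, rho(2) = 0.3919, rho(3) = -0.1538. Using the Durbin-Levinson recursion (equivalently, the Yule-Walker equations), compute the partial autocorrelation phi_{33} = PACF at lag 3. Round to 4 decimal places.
\phi_{33} = -0.2710

The PACF at lag k is phi_{kk}, the last component of the solution
to the Yule-Walker system G_k phi = r_k where
  (G_k)_{ij} = rho(|i - j|), (r_k)_i = rho(i), i,j = 1..k.
Equivalently, Durbin-Levinson gives phi_{kk} iteratively:
  phi_{11} = rho(1)
  phi_{kk} = [rho(k) - sum_{j=1..k-1} phi_{k-1,j} rho(k-j)]
            / [1 - sum_{j=1..k-1} phi_{k-1,j} rho(j)],
  phi_{k,j} = phi_{k-1,j} - phi_{kk} phi_{k-1,k-j},  j = 1..k-1.
Step k = 1:
  phi_11 = rho(1) = 0.1186.
Step k = 2:
  phi_22 = [rho(2) - phi_11 rho(1)] / [1 - phi_11 rho(1)] = [0.3919 - (0.1186)(0.1186)] / [1 - (0.1186)(0.1186)]
         = 0.37783404 / 0.98593404 = 0.383224.
  Update: phi_21 = phi_11 - phi_22 phi_11 = 0.1186 - (0.383224)(0.1186) = 0.07315.
Step k = 3:
  phi_33 = [rho(3) - phi_21 rho(2) - phi_22 rho(1)] / [1 - phi_21 rho(1) - phi_22 rho(2)]
    numerator   = -0.1538 - (0.07315)(0.3919) - (0.383224)(0.1186) = -0.22791774
    denominator = 1 - (0.07315)(0.1186) - (0.383224)(0.3919) = 0.84113879
  phi_33 = -0.22791774 / 0.84113879 = -0.271.
Therefore phi_{33} = -0.2710.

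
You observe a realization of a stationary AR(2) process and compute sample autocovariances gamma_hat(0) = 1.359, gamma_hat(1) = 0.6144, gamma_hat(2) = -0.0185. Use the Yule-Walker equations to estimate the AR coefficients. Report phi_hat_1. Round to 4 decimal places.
\hat\phi_{1} = 0.5760

The Yule-Walker equations for an AR(p) process read, in matrix form,
  Gamma_p phi = r_p,   with   (Gamma_p)_{ij} = gamma(|i - j|),
                       (r_p)_i = gamma(i),   i,j = 1..p.
Substitute the sample gammas (Toeplitz matrix and right-hand side of size 2):
  Gamma_p = [[1.359, 0.6144], [0.6144, 1.359]]
  r_p     = [0.6144, -0.0185]
Written out:
  1.359 phi_1 + 0.6144 phi_2 = 0.6144
  0.6144 phi_1 + 1.359 phi_2 = -0.0185
Solve by Cramer's rule:
  det = gamma(0)^2 - gamma(1)^2 = (1.359)^2 - (0.6144)^2 = 1.846881 - 0.37748736 = 1.46939364
  phi_hat_1 = [gamma(1) gamma(0) - gamma(1) gamma(2)] / det = [(0.6144)(1.359) - (0.6144)(-0.0185)] / 1.46939364 = 0.846336 / 1.46939364 = 0.576
  phi_hat_2 = [gamma(0) gamma(2) - gamma(1)^2] / det = [(1.359)(-0.0185) - (0.6144)^2] / 1.46939364 = -0.40262886 / 1.46939364 = -0.274
So phi_hat = [0.5760, -0.2740].
Therefore phi_hat_1 = 0.5760.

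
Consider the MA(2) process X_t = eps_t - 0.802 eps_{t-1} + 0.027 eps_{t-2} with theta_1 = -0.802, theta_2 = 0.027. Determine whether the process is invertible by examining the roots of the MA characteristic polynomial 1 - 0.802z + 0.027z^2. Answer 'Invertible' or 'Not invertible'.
\text{Invertible}

The MA(q) characteristic polynomial is P(z) = 1 - 0.802z + 0.027z^2.
Invertibility requires all roots to lie outside the unit circle, i.e. |z| > 1 for every root.
Set 1 + (-0.802) z + (0.027) z^2 = 0, i.e. a z^2 + b z + c = 0 with a = 0.027, b = -0.802, c = 1.
Discriminant D = b^2 - 4ac = (-0.802)^2 - 4*(0.027)*1 = 0.643204 - (0.108) = 0.535204.
D >= 0, so the roots are real: z = (-b +/- sqrt(D)) / (2a) = (0.802 +/- 0.731576) / (0.054).
  z_1 = (0.802 + 0.731576) / (0.054) = 28.3996,   |z_1| = 28.3996.
  z_2 = (0.802 - 0.731576) / (0.054) = 1.3041,   |z_2| = 1.3041.
Moduli of all roots: 28.3996, 1.3041.
All moduli strictly greater than 1? Yes.
Verdict: Invertible.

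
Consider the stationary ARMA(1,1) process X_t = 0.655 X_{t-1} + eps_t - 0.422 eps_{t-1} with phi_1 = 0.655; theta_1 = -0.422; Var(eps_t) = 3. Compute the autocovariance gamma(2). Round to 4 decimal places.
\gamma(2) = 0.5802

Multiply the model equation by X_{t-k} and take expectations. With theta_0 = psi_0 = 1 and psi_j the MA(infinity) weights, this gives
  gamma(k) - sum_i phi_i gamma(k-i) = c_k,
  c_k = sigma^2 * sum_{j=k..q} theta_j psi_{j-k}   (c_k = 0 for k > q),
using gamma(-m) = gamma(m).
psi-weights needed (psi_j = theta_j + sum_i phi_i psi_{j-i}):
  psi_1 = theta_1 + phi_1 = -0.422 + (0.655) = 0.233
Right-hand sides:
  c_0 = sigma^2 (1 + theta_1 psi_1) = 3 * (1 + (-0.422)(0.233)) = 3 * 0.901674 = 2.705022
  c_1 = sigma^2 theta_1 = 3 * (-0.422) = -1.266
  c_2 = 0
Equations for k = 0 and k = 1 (AR order 1):
  gamma(0) = phi_1 gamma(1) + c_0
  gamma(1) = phi_1 gamma(0) + c_1
Substituting the second into the first: gamma(0) (1 - phi_1^2) = c_0 + phi_1 c_1, so
  gamma(0) = (c_0 + phi_1 c_1) / (1 - phi_1^2) = (2.705022 + (0.655)(-1.266)) / (1 - (0.655)^2) = 1.875792 / 0.570975 = 3.285244.
  gamma(1) = phi_1 gamma(0) + c_1 = (0.655)(3.285244) + (-1.266) = 0.885835.
For k = 2 (> q): gamma(2) = phi_1 gamma(1) = (0.655)(0.885835) = 0.580222.
Therefore gamma(2) = 0.5802 (to 4 decimal places).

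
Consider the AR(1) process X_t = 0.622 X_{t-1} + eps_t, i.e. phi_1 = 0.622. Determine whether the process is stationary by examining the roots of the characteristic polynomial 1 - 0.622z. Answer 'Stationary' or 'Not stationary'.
\text{Stationary}

The AR(p) characteristic polynomial is P(z) = 1 - 0.622z.
Stationarity requires all roots to lie outside the unit circle, i.e. |z| > 1 for every root.
This is linear in z: 1 + (-0.622) z = 0  =>  z = -1/(-0.622) = 1.607717,  |z| = 1.607717.
Moduli of all roots: 1.6077.
All moduli strictly greater than 1? Yes.
Verdict: Stationary.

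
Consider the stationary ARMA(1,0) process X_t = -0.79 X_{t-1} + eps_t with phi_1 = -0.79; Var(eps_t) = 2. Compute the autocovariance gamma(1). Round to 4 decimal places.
\gamma(1) = -4.2032

Multiply the model equation by X_{t-k} and take expectations. With theta_0 = psi_0 = 1 and psi_j the MA(infinity) weights, this gives
  gamma(k) - sum_i phi_i gamma(k-i) = c_k,
  c_k = sigma^2 * sum_{j=k..q} theta_j psi_{j-k}   (c_k = 0 for k > q),
using gamma(-m) = gamma(m).
Pure AR (q = 0): c_0 = sigma^2 = 2, c_k = 0 for k >= 1.
Equations for k = 0 and k = 1 (AR order 1):
  gamma(0) = phi_1 gamma(1) + c_0
  gamma(1) = phi_1 gamma(0) + c_1
Substituting the second into the first: gamma(0) (1 - phi_1^2) = c_0 + phi_1 c_1, so
  gamma(0) = c_0 / (1 - phi_1^2) = 2 / (1 - (-0.79)^2) = 2 / 0.3759 = 5.320564.
  gamma(1) = phi_1 gamma(0) = (-0.79)(5.320564) = -4.203246.
Therefore gamma(1) = -4.2032 (to 4 decimal places).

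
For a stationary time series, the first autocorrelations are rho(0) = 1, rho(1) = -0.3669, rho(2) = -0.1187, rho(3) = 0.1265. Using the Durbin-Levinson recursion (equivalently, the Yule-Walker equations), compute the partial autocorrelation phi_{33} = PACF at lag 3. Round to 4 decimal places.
\phi_{33} = -0.0470

The PACF at lag k is phi_{kk}, the last component of the solution
to the Yule-Walker system G_k phi = r_k where
  (G_k)_{ij} = rho(|i - j|), (r_k)_i = rho(i), i,j = 1..k.
Equivalently, Durbin-Levinson gives phi_{kk} iteratively:
  phi_{11} = rho(1)
  phi_{kk} = [rho(k) - sum_{j=1..k-1} phi_{k-1,j} rho(k-j)]
            / [1 - sum_{j=1..k-1} phi_{k-1,j} rho(j)],
  phi_{k,j} = phi_{k-1,j} - phi_{kk} phi_{k-1,k-j},  j = 1..k-1.
Step k = 1:
  phi_11 = rho(1) = -0.3669.
Step k = 2:
  phi_22 = [rho(2) - phi_11 rho(1)] / [1 - phi_11 rho(1)] = [-0.1187 - (-0.3669)(-0.3669)] / [1 - (-0.3669)(-0.3669)]
         = -0.25331561 / 0.86538439 = -0.29272.
  Update: phi_21 = phi_11 - phi_22 phi_11 = -0.3669 - (-0.29272)(-0.3669) = -0.474299.
Step k = 3:
  phi_33 = [rho(3) - phi_21 rho(2) - phi_22 rho(1)] / [1 - phi_21 rho(1) - phi_22 rho(2)]
    numerator   = 0.1265 - (-0.474299)(-0.1187) - (-0.29272)(-0.3669) = -0.03719839
    denominator = 1 - (-0.474299)(-0.3669) - (-0.29272)(-0.1187) = 0.79123376
  phi_33 = -0.03719839 / 0.79123376 = -0.047.
Therefore phi_{33} = -0.0470.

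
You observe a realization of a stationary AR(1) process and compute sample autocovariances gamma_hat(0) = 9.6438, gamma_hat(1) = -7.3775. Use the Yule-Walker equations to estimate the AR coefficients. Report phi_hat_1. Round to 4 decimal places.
\hat\phi_{1} = -0.7650

The Yule-Walker equations for an AR(p) process read, in matrix form,
  Gamma_p phi = r_p,   with   (Gamma_p)_{ij} = gamma(|i - j|),
                       (r_p)_i = gamma(i),   i,j = 1..p.
Substitute the sample gammas (Toeplitz matrix and right-hand side of size 1):
  Gamma_p = [[9.6438]]
  r_p     = [-7.3775]
With p = 1 this is the single equation gamma(0) phi_1 = gamma(1):
  phi_hat_1 = gamma(1) / gamma(0) = -7.3775 / 9.6438 = -0.7650.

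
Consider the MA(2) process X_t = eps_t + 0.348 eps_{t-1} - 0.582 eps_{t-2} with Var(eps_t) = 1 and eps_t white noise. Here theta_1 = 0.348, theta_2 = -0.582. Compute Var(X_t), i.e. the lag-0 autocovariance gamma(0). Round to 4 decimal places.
\gamma(0) = 1.4598

For an MA(q) process X_t = eps_t + sum_i theta_i eps_{t-i} with
Var(eps_t) = sigma^2, the variance is
  gamma(0) = sigma^2 * (1 + sum_i theta_i^2).
  sum_i theta_i^2 = (0.348)^2 + (-0.582)^2 = 0.121104 + 0.338724 = 0.459828.
  gamma(0) = 1 * (1 + 0.459828) = 1 * 1.459828 = 1.459828, which rounds to 1.4598.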